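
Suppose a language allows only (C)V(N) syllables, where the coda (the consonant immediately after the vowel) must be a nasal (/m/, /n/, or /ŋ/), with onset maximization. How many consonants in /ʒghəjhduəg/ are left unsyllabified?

5

Syllabifying with onset maximization leaves /ʒ/, /g/, /j/, /h/, /g/ stranded (only a nasal (/m/, /n/, or /ŋ/) is licensed in coda position; onsets are limited to one consonant).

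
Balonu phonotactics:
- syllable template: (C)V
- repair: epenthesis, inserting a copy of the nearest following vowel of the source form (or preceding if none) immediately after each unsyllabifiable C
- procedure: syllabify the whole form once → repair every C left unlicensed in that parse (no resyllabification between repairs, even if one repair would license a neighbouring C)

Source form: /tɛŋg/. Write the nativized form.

tɛŋɛgɛ

The consonants /ŋ/, /g/ cannot be parsed into a legal (C)V syllable (no codas are permitted; onsets are limited to one consonant).
Each unlicensed consonant becomes the onset of a new syllable: /ŋ/ → /ŋɛ/, /g/ → /gɛ/.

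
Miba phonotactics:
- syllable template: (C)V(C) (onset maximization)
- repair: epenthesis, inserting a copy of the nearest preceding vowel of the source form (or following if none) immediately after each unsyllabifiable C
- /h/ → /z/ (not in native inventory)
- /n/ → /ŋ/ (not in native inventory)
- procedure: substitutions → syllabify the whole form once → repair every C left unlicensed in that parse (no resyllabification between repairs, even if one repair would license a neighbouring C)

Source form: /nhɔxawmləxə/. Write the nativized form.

ŋɔzɔxawmaləxə

Substitution: /n/ → /ŋ/, /h/ → /z/, giving /ŋzɔxawmləxə/.
Under (C)V(C), the unsyllabifiable consonants are /ŋ/, /m/ (at most one coda consonant is licensed; onsets are limited to one consonant).
Epenthesis after each stranded consonant: /ŋ/ → /ŋɔ/, /m/ → /ma/.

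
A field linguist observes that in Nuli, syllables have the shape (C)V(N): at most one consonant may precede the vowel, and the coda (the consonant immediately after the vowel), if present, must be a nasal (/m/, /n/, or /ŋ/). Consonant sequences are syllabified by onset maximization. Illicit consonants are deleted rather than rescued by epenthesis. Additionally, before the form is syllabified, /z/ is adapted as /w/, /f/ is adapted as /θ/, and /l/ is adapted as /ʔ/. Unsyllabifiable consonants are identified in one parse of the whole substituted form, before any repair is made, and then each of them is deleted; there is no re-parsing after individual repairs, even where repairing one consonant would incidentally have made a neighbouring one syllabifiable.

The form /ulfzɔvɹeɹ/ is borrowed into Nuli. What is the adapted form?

uwɔɹe

Substitution: /l/ → /ʔ/, /f/ → /θ/, /z/ → /w/, giving /uʔθwɔvɹeɹ/.
The consonants /ʔ/, /θ/, /v/, /ɹ/ cannot be parsed into a legal (C)V(N) syllable (only a nasal (/m/, /n/, or /ŋ/) is licensed in coda position; onsets are limited to one consonant).
Deleting the stranded consonants removes /ʔ/, /θ/, /v/, /ɹ/.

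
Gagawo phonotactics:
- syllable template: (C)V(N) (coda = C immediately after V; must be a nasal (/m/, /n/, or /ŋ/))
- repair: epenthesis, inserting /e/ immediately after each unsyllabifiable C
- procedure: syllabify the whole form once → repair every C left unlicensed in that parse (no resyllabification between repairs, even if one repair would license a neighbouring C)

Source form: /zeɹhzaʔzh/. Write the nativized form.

Under (C)V(N), the unsyllabifiable consonants are /ɹ/, /h/, /ʔ/, /z/, /h/ (only a nasal (/m/, /n/, or /ŋ/) is licensed in coda position; onsets are limited to one consonant).
Each unlicensed consonant becomes the onset of a new syllable: /ɹ/ → /ɹe/, /h/ → /he/, /ʔ/ → /ʔe/, /z/ → /ze/, /h/ → /he/.

zeɹehezaʔezehe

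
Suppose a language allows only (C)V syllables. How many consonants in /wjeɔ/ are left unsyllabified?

Syllabifying with onset maximization leaves /w/ stranded (no codas are permitted; onsets are limited to one consonant).

1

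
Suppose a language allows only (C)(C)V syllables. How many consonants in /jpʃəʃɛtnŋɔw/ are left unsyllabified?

3

The consonants /j/, /t/, /w/ cannot be parsed into a legal (C)(C)V syllable (no codas are permitted; onsets may contain at most 2 consonants).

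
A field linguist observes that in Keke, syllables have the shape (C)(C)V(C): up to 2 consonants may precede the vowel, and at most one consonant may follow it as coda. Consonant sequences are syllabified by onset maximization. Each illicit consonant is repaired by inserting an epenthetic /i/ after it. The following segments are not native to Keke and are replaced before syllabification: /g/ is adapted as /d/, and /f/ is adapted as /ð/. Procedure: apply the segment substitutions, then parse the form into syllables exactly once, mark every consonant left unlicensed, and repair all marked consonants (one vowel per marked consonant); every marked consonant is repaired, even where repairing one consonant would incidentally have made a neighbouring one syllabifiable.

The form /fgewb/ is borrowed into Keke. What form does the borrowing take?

Substitution: /f/ → /ð/, /g/ → /d/, giving /ðdewb/.
Under (C)(C)V(C), the unsyllabifiable consonants are /b/ (at most one coda consonant is licensed; onsets may contain at most 2 consonants).
Epenthesis after each stranded consonant: /b/ → /bi/.

ðdewbi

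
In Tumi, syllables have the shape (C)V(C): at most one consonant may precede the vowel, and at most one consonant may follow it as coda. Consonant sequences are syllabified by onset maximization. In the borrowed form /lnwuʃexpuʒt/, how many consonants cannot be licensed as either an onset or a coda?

Syllabifying with onset maximization leaves /l/, /n/, /t/ stranded (at most one coda consonant is licensed; onsets are limited to one consonant).

3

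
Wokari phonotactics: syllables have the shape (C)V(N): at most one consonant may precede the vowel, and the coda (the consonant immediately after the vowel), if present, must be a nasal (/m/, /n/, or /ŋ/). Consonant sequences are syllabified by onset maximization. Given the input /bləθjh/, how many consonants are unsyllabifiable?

Under (C)V(N), the unsyllabifiable consonants are /b/, /θ/, /j/, /h/ (only a nasal (/m/, /n/, or /ŋ/) is licensed in coda position; onsets are limited to one consonant).

4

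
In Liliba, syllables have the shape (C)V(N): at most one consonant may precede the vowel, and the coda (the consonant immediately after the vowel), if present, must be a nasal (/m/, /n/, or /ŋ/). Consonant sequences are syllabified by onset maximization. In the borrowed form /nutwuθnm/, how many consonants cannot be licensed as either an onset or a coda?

4

Syllabifying with onset maximization leaves /t/, /θ/, /n/, /m/ stranded (only a nasal (/m/, /n/, or /ŋ/) is licensed in coda position; onsets are limited to one consonant).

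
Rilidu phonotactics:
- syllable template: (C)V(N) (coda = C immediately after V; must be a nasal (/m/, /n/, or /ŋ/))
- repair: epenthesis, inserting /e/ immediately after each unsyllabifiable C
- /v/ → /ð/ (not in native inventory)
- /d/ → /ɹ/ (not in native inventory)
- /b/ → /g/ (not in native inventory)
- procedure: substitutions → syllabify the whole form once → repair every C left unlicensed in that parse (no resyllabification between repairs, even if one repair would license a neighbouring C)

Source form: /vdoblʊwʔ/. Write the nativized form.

ðeɹogelʊweʔe

Substitution: /v/ → /ð/, /d/ → /ɹ/, /b/ → /g/, giving /ðɹoglʊwʔ/.
The consonants /ð/, /g/, /w/, /ʔ/ cannot be parsed into a legal (C)V(N) syllable (only a nasal (/m/, /n/, or /ŋ/) is licensed in coda position; onsets are limited to one consonant).
Epenthesis after each stranded consonant: /ð/ → /ðe/, /g/ → /ge/, /w/ → /we/, /ʔ/ → /ʔe/.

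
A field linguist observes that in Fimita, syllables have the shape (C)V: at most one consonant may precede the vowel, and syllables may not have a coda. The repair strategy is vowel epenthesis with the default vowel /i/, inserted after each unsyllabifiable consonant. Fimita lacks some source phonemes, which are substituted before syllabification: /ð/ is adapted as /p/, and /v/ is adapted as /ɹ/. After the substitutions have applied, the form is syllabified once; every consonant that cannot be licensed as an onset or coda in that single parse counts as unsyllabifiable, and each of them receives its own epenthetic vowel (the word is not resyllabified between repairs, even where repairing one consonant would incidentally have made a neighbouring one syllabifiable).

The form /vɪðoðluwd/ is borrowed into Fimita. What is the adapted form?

ɹɪpopiluwidi

Substitution: /v/ → /ɹ/, /ð/ → /p/, giving /ɹɪpopluwd/.
Syllabifying with onset maximization leaves /p/, /w/, /d/ stranded (no codas are permitted; onsets are limited to one consonant).
Epenthesis after each stranded consonant: /p/ → /pi/, /w/ → /wi/, /d/ → /di/.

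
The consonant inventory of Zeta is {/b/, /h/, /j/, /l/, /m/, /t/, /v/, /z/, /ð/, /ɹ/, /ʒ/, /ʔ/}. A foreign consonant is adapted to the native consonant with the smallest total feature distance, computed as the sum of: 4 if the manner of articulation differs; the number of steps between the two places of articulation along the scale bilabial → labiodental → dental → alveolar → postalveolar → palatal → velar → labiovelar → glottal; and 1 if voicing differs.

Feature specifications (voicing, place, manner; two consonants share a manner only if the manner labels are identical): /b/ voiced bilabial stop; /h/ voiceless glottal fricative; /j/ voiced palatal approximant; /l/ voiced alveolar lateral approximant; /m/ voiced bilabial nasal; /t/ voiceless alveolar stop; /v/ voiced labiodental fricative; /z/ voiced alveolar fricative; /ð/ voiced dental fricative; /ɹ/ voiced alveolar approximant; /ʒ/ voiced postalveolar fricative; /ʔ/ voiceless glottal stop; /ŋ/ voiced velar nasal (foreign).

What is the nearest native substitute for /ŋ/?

j

/j/ is closest: manner differs (nasal→approximant, +4), place distance 1 (velar→palatal), same voicing; total 5. Next closest is /m/ at distance 6.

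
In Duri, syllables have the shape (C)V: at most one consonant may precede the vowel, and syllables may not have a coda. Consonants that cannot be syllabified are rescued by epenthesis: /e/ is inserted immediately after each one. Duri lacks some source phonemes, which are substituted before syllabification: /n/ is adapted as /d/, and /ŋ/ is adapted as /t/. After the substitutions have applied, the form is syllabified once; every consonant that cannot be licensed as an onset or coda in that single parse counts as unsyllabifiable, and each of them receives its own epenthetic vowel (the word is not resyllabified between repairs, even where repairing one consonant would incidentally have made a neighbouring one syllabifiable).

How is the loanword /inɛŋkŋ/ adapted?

Substitution: /n/ → /d/, /ŋ/ → /t/, giving /idɛtkt/.
The consonants /t/, /k/, /t/ cannot be parsed into a legal (C)V syllable (no codas are permitted; onsets are limited to one consonant).
Inserting the epenthetic vowel yields /t/ → /te/, /k/ → /ke/, /t/ → /te/.

idɛtekete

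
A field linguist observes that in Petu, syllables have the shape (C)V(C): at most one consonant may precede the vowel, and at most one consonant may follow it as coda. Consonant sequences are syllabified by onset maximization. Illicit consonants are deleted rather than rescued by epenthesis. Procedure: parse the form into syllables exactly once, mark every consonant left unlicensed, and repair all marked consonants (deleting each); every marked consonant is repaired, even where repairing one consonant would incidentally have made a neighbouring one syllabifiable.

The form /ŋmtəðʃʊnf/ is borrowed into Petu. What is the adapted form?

təðʃʊn

Syllabifying with onset maximization leaves /ŋ/, /m/, /f/ stranded (at most one coda consonant is licensed; onsets are limited to one consonant).
Deleting the stranded consonants removes /ŋ/, /m/, /f/.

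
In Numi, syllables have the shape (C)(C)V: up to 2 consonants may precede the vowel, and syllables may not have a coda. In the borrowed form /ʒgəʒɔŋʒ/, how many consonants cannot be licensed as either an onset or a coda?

2

Syllabifying with onset maximization leaves /ŋ/, /ʒ/ stranded (no codas are permitted; onsets may contain at most 2 consonants).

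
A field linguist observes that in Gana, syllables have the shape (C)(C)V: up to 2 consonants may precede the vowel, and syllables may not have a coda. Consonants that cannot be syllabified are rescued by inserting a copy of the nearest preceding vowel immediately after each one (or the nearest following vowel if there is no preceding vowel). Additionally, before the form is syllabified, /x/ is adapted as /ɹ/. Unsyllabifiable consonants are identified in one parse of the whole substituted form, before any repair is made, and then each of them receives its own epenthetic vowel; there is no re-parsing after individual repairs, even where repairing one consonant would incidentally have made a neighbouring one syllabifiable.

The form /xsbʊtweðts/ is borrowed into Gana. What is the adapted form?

ɹʊsbʊtweðetese

Substitution: /x/ → /ɹ/, giving /ɹsbʊtweðts/.
Under (C)(C)V, the unsyllabifiable consonants are /ɹ/, /ð/, /t/, /s/ (no codas are permitted; onsets may contain at most 2 consonants).
Epenthesis after each stranded consonant: /ɹ/ → /ɹʊ/, /ð/ → /ðe/, /t/ → /te/, /s/ → /se/.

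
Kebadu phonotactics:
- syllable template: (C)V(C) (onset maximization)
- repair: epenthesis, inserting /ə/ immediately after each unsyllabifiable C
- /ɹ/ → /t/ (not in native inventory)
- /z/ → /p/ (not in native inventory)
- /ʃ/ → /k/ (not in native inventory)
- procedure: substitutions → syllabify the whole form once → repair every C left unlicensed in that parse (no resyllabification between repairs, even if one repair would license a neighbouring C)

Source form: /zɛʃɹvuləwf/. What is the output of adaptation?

pɛktəvuləwfə

Substitution: /z/ → /p/, /ʃ/ → /k/, /ɹ/ → /t/, giving /pɛktvuləwf/.
Under (C)V(C), the unsyllabifiable consonants are /t/, /f/ (at most one coda consonant is licensed; onsets are limited to one consonant).
Inserting the epenthetic vowel yields /t/ → /tə/, /f/ → /fə/.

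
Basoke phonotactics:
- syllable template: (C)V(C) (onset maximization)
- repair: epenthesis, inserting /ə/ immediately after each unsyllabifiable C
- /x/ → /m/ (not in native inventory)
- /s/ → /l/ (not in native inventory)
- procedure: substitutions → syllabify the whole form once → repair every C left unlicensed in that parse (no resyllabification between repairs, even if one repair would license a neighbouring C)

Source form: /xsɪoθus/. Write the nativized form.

Substitution: /x/ → /m/, /s/ → /l/, giving /mlɪoθul/.
The consonants /m/ cannot be parsed into a legal (C)V(C) syllable (at most one coda consonant is licensed; onsets are limited to one consonant).
Inserting the epenthetic vowel yields /m/ → /mə/.

məlɪoθul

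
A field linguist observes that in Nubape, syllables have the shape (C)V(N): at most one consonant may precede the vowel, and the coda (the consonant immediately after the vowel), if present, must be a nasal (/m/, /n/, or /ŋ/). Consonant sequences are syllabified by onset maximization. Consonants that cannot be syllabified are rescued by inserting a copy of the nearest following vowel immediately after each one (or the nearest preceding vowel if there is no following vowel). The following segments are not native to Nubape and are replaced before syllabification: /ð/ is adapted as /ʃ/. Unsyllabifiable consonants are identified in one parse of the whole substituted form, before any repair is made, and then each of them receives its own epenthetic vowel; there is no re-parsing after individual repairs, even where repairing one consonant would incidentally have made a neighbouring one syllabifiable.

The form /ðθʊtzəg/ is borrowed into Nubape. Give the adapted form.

Substitution: /ð/ → /ʃ/, giving /ʃθʊtzəg/.
Syllabifying with onset maximization leaves /ʃ/, /t/, /g/ stranded (only a nasal (/m/, /n/, or /ŋ/) is licensed in coda position; onsets are limited to one consonant).
Inserting the epenthetic vowel yields /ʃ/ → /ʃʊ/, /t/ → /tə/, /g/ → /gə/.

ʃʊθʊtəzəgə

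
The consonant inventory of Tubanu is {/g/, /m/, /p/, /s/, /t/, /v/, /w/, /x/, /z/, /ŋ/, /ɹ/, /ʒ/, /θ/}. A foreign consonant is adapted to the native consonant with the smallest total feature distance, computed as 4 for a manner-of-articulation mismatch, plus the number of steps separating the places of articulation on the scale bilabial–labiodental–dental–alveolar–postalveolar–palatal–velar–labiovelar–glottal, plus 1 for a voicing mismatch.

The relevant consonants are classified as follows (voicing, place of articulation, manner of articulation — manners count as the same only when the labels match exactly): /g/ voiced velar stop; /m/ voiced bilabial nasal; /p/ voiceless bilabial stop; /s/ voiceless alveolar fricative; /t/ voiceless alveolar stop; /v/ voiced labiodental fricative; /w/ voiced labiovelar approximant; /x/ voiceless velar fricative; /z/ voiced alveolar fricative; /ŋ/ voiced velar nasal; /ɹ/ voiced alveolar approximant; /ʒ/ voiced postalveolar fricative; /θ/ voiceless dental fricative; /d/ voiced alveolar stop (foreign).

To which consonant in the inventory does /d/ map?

/t/ is closest: same manner (stop), place distance 0 (alveolar→alveolar), voicing differs (+1); total 1. Next closest is /g/ at distance 3.

t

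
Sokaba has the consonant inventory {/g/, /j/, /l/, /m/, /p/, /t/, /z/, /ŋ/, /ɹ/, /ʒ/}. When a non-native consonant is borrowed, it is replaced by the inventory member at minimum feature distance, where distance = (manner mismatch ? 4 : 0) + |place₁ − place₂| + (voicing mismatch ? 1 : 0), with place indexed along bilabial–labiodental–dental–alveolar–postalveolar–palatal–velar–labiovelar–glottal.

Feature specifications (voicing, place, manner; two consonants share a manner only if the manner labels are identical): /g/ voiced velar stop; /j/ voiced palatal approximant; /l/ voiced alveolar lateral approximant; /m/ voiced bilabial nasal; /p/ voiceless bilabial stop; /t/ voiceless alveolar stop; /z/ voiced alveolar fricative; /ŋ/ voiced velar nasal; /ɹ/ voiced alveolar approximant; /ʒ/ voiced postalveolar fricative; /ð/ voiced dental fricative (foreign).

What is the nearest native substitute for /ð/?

/z/ is closest: same manner (fricative), place distance 1 (dental→alveolar), same voicing; total 1. Next closest is /ʒ/ at distance 2.

z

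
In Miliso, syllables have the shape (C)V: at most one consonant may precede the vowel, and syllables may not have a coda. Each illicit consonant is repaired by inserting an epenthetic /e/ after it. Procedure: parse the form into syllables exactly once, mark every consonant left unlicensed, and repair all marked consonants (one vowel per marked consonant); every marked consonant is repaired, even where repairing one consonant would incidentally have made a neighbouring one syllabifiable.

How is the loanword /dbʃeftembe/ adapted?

The consonants /d/, /b/, /f/, /m/ cannot be parsed into a legal (C)V syllable (no codas are permitted; onsets are limited to one consonant).
Inserting the epenthetic vowel yields /d/ → /de/, /b/ → /be/, /f/ → /fe/, /m/ → /me/.

debeʃefetemebe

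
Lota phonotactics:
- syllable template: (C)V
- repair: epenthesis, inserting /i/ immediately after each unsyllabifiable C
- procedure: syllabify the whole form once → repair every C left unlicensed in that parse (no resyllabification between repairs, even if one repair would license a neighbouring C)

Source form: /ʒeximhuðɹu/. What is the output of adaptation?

ʒeximihuðiɹu

The consonants /m/, /ð/ cannot be parsed into a legal (C)V syllable (no codas are permitted; onsets are limited to one consonant).
Epenthesis after each stranded consonant: /m/ → /mi/, /ð/ → /ði/.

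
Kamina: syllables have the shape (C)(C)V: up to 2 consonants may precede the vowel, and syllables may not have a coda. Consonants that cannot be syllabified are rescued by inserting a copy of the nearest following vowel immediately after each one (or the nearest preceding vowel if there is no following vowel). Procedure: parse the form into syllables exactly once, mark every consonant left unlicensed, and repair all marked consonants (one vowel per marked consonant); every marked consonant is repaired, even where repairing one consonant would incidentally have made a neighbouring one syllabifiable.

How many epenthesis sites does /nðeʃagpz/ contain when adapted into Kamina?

The unsyllabifiable consonants are /g/, /p/, /z/; each receives one epenthetic vowel.

3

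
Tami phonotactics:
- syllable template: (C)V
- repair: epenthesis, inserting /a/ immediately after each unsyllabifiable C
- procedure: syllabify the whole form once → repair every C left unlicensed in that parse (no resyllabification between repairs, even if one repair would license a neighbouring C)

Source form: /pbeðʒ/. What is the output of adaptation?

pabeðaʒa

Syllabifying with onset maximization leaves /p/, /ð/, /ʒ/ stranded (no codas are permitted; onsets are limited to one consonant).
Each unlicensed consonant becomes the onset of a new syllable: /p/ → /pa/, /ð/ → /ða/, /ʒ/ → /ʒa/.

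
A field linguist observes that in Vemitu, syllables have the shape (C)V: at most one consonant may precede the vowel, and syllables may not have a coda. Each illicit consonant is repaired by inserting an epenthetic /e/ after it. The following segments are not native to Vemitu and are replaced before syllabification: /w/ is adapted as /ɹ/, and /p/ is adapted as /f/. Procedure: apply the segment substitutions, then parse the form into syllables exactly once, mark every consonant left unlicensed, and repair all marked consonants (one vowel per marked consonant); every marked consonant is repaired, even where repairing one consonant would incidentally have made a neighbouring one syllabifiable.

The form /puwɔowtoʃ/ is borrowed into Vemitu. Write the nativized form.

Substitution: /p/ → /f/, /w/ → /ɹ/, giving /fuɹɔoɹtoʃ/.
Under (C)V, the unsyllabifiable consonants are /ɹ/, /ʃ/ (no codas are permitted; onsets are limited to one consonant).
Epenthesis after each stranded consonant: /ɹ/ → /ɹe/, /ʃ/ → /ʃe/.

fuɹɔoɹetoʃe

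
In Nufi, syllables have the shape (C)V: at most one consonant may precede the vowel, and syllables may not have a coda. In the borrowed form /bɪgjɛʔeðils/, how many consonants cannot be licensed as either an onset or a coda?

3

Under (C)V, the unsyllabifiable consonants are /g/, /l/, /s/ (no codas are permitted; onsets are limited to one consonant).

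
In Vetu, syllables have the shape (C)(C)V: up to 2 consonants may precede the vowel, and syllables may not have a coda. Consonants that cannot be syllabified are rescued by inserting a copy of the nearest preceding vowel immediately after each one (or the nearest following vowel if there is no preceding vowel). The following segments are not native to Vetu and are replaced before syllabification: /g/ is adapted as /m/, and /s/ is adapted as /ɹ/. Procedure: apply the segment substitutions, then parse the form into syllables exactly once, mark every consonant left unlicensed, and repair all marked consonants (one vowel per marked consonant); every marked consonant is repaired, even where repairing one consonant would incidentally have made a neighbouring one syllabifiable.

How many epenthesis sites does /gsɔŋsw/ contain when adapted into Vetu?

After substitution the input is /mɹɔŋɹw/.
The unsyllabifiable consonants are /ŋ/, /ɹ/, /w/; each receives one epenthetic vowel.

3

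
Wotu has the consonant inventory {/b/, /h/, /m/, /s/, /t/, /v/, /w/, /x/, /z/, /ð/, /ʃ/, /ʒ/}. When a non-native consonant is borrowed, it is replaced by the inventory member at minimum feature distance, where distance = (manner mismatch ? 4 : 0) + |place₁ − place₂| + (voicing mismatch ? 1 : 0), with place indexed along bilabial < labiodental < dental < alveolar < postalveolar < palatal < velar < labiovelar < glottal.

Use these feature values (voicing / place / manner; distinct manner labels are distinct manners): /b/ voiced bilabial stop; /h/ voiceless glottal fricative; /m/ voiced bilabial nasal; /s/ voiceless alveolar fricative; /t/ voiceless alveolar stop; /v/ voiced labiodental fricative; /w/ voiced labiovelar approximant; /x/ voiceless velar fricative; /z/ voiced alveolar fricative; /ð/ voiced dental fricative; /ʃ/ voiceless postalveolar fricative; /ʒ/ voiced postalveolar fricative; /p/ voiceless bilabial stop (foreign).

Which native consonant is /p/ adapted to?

/b/ is closest: same manner (stop), place distance 0 (bilabial→bilabial), voicing differs (+1); total 1. Next closest is /t/ at distance 3.

b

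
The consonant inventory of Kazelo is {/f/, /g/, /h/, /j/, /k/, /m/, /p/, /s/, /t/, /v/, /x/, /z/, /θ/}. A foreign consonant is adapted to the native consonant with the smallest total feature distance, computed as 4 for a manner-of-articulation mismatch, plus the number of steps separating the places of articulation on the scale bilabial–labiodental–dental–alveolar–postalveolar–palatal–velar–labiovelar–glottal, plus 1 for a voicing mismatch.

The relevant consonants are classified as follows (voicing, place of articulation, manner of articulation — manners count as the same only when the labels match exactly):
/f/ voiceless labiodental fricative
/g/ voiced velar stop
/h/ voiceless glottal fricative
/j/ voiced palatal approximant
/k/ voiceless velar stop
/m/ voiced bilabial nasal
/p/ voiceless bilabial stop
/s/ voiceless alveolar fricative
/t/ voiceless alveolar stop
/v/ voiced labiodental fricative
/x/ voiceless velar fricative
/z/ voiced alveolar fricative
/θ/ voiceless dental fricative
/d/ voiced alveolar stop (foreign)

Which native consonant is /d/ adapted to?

/t/ is closest: same manner (stop), place distance 0 (alveolar→alveolar), voicing differs (+1); total 1. Next closest is /g/ at distance 3.

t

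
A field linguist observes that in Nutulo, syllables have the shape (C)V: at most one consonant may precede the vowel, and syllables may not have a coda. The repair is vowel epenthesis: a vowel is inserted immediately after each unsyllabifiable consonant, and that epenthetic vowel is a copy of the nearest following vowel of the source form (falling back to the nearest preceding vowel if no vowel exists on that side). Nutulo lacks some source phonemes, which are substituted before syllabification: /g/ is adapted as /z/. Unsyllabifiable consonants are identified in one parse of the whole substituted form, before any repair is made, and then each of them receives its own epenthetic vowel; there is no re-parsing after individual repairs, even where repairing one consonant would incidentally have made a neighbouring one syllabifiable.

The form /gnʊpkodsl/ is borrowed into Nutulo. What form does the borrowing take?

Substitution: /g/ → /z/, giving /znʊpkodsl/.
Syllabifying with onset maximization leaves /z/, /p/, /d/, /s/, /l/ stranded (no codas are permitted; onsets are limited to one consonant).
Inserting the epenthetic vowel yields /z/ → /zʊ/, /p/ → /po/, /d/ → /do/, /s/ → /so/, /l/ → /lo/.

zʊnʊpokodosolo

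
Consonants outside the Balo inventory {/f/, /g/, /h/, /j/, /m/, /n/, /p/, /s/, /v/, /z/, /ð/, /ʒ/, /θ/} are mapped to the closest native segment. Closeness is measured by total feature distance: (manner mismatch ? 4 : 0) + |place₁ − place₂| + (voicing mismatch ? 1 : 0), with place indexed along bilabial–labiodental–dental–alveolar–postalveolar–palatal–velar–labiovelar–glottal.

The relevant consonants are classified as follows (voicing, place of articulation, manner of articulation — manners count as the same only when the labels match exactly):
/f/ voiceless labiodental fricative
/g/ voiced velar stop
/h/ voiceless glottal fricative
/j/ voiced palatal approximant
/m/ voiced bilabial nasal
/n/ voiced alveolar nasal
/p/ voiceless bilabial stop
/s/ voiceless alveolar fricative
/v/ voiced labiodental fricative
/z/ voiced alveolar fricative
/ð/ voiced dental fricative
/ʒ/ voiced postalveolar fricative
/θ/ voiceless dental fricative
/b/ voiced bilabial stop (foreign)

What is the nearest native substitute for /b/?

/p/ is closest: same manner (stop), place distance 0 (bilabial→bilabial), voicing differs (+1); total 1. Next closest is /m/ at distance 4.

p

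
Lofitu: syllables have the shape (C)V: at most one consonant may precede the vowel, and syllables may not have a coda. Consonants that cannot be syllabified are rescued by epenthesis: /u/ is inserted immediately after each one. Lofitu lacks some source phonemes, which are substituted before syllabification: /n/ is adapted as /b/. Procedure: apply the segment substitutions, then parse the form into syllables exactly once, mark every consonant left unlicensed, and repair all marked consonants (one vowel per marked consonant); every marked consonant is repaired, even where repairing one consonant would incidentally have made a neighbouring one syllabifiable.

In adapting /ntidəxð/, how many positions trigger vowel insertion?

3

After substitution the input is /btidəxð/.
The unsyllabifiable consonants are /b/, /x/, /ð/; each receives one epenthetic vowel.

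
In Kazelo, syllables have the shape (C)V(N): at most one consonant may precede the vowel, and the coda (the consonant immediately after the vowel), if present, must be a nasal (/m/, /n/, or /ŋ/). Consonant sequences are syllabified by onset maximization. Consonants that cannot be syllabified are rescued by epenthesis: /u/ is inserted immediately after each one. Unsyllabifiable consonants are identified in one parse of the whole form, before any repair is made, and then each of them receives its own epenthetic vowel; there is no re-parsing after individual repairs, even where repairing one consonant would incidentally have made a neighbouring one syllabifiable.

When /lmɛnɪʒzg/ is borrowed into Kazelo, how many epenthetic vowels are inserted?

4

The unsyllabifiable consonants are /l/, /ʒ/, /z/, /g/; each receives one epenthetic vowel.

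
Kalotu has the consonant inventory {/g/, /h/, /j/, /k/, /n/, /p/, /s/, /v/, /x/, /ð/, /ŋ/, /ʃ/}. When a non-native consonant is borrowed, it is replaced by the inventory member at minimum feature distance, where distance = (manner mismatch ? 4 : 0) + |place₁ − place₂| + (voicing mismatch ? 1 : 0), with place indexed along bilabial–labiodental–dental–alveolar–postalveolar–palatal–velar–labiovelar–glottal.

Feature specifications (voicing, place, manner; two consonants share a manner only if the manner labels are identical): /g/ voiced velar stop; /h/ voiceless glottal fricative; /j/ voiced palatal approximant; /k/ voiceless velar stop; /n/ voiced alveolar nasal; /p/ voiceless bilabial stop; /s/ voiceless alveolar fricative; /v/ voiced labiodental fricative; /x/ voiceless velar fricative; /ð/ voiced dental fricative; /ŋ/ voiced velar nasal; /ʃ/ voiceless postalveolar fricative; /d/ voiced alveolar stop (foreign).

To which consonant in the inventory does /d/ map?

/g/ is closest: same manner (stop), place distance 3 (alveolar→velar), same voicing; total 3. Next closest is /k/ at distance 4.

g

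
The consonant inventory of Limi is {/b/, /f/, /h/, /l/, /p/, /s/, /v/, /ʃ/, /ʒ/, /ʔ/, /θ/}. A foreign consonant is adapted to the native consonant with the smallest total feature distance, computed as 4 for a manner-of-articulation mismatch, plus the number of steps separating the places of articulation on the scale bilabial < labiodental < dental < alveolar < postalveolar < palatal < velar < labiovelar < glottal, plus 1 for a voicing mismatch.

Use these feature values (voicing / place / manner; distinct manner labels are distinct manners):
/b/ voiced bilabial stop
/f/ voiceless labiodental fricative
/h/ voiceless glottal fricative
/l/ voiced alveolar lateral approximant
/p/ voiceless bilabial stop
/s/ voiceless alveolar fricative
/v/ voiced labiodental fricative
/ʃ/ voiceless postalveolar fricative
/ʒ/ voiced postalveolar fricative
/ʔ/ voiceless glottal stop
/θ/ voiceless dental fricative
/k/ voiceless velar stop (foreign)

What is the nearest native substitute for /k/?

/ʔ/ is closest: same manner (stop), place distance 2 (velar→glottal), same voicing; total 2. Next closest is /h/ at distance 6.

ʔ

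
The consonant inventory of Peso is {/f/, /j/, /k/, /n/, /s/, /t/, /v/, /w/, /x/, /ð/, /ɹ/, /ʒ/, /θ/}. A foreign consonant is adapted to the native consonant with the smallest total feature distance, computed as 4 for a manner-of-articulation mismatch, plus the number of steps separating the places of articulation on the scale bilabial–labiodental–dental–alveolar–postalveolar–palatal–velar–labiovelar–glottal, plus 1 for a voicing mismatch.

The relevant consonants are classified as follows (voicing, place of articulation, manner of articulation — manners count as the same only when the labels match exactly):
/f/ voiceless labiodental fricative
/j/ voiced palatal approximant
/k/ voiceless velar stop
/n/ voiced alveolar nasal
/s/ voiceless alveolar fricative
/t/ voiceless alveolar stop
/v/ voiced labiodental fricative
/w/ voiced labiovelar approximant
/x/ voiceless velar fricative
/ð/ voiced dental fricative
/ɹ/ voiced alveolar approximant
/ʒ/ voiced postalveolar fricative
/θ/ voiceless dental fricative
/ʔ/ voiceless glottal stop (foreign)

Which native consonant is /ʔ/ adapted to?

k

/k/ is closest: same manner (stop), place distance 2 (glottal→velar), same voicing; total 2. Next closest is /t/ at distance 5.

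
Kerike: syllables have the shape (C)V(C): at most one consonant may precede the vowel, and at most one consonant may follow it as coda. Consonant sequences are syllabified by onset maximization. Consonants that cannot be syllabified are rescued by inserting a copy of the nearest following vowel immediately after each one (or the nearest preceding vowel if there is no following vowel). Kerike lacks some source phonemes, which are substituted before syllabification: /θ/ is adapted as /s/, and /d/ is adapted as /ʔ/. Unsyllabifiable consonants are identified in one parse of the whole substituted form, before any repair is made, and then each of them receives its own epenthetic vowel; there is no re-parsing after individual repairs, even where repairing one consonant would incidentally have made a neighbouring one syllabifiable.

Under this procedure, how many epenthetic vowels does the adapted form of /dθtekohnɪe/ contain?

After substitution the input is /ʔstekohnɪe/.
The unsyllabifiable consonants are /ʔ/, /s/; each receives one epenthetic vowel.

2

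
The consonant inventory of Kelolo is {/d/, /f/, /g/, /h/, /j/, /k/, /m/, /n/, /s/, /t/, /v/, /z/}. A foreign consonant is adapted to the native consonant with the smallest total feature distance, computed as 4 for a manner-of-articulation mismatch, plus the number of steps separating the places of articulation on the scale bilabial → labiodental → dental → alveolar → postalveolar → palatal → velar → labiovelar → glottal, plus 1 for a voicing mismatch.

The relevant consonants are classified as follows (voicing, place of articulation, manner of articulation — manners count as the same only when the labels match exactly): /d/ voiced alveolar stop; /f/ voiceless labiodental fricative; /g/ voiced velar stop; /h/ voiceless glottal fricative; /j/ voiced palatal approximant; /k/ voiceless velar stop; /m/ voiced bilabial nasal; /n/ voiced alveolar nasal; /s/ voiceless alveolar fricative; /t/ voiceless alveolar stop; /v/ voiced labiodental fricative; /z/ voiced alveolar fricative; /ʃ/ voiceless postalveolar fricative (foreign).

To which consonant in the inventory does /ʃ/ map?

/s/ is closest: same manner (fricative), place distance 1 (postalveolar→alveolar), same voicing; total 1. Next closest is /z/ at distance 2.

s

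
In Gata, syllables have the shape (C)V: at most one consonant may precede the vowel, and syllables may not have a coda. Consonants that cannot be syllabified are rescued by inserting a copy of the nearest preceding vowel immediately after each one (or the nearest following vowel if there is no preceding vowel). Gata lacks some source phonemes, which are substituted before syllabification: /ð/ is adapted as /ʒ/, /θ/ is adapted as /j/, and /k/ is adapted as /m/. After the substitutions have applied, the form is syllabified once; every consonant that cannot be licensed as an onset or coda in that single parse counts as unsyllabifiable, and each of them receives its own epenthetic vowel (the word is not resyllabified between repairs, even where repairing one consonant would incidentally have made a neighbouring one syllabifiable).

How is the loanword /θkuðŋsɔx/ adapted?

Substitution: /θ/ → /j/, /k/ → /m/, /ð/ → /ʒ/, giving /jmuʒŋsɔx/.
Syllabifying with onset maximization leaves /j/, /ʒ/, /ŋ/, /x/ stranded (no codas are permitted; onsets are limited to one consonant).
Each unlicensed consonant becomes the onset of a new syllable: /j/ → /ju/, /ʒ/ → /ʒu/, /ŋ/ → /ŋu/, /x/ → /xɔ/.

jumuʒuŋusɔxɔ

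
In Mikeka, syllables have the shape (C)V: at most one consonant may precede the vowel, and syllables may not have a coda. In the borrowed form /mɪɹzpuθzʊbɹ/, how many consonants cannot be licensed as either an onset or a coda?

Syllabifying with onset maximization leaves /ɹ/, /z/, /θ/, /b/, /ɹ/ stranded (no codas are permitted; onsets are limited to one consonant).

5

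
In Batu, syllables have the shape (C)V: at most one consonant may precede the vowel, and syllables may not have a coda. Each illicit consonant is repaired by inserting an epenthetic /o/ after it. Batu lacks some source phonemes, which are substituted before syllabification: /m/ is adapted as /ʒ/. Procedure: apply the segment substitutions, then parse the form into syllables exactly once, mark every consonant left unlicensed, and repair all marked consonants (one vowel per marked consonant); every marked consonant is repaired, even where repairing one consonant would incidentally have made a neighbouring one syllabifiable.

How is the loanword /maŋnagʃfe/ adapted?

Substitution: /m/ → /ʒ/, giving /ʒaŋnagʃfe/.
The consonants /ŋ/, /g/, /ʃ/ cannot be parsed into a legal (C)V syllable (no codas are permitted; onsets are limited to one consonant).
Inserting the epenthetic vowel yields /ŋ/ → /ŋo/, /g/ → /go/, /ʃ/ → /ʃo/.

ʒaŋonagoʃofe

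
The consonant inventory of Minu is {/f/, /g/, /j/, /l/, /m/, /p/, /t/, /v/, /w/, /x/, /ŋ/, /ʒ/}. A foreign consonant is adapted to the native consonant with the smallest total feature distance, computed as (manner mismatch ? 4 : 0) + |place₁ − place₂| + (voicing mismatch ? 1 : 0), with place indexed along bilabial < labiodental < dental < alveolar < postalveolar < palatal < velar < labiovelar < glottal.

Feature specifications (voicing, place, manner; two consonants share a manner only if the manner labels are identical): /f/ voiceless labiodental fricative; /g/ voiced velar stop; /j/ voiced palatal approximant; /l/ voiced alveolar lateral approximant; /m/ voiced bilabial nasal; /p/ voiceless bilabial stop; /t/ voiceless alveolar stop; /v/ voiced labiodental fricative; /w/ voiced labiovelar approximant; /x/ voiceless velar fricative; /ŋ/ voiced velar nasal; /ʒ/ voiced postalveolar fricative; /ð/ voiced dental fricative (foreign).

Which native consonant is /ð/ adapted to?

v

/v/ is closest: same manner (fricative), place distance 1 (dental→labiodental), same voicing; total 1. Next closest is /f/ at distance 2.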